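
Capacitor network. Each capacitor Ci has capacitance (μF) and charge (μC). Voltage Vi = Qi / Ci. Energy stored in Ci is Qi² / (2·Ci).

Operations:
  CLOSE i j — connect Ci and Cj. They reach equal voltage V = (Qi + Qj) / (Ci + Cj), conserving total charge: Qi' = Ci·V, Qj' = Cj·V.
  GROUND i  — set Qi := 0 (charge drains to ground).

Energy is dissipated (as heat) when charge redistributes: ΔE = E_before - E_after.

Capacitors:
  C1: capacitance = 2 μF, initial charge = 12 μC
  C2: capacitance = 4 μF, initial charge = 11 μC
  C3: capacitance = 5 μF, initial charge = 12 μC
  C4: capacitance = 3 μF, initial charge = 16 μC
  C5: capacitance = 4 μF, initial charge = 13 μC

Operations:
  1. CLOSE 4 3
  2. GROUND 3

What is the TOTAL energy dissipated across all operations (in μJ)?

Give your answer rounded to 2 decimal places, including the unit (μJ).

Answer: 38.69 μJ

Derivation:
Initial: C1(2μF, Q=12μC, V=6.00V), C2(4μF, Q=11μC, V=2.75V), C3(5μF, Q=12μC, V=2.40V), C4(3μF, Q=16μC, V=5.33V), C5(4μF, Q=13μC, V=3.25V)
Op 1: CLOSE 4-3: Q_total=28.00, C_total=8.00, V=3.50; Q4=10.50, Q3=17.50; dissipated=8.067
Op 2: GROUND 3: Q3=0; energy lost=30.625
Total dissipated: 38.692 μJ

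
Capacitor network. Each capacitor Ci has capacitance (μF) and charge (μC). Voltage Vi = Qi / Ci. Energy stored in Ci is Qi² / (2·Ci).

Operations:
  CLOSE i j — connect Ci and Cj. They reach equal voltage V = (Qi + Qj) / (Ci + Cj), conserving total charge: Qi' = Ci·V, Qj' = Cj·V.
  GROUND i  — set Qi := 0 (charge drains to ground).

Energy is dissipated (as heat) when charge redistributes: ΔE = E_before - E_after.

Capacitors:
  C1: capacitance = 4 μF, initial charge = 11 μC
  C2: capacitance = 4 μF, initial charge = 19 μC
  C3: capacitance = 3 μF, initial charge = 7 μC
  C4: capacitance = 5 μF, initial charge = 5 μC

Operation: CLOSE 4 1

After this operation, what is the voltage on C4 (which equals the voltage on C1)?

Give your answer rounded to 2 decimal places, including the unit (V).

Answer: 1.78 V

Derivation:
Initial: C1(4μF, Q=11μC, V=2.75V), C2(4μF, Q=19μC, V=4.75V), C3(3μF, Q=7μC, V=2.33V), C4(5μF, Q=5μC, V=1.00V)
Op 1: CLOSE 4-1: Q_total=16.00, C_total=9.00, V=1.78; Q4=8.89, Q1=7.11; dissipated=3.403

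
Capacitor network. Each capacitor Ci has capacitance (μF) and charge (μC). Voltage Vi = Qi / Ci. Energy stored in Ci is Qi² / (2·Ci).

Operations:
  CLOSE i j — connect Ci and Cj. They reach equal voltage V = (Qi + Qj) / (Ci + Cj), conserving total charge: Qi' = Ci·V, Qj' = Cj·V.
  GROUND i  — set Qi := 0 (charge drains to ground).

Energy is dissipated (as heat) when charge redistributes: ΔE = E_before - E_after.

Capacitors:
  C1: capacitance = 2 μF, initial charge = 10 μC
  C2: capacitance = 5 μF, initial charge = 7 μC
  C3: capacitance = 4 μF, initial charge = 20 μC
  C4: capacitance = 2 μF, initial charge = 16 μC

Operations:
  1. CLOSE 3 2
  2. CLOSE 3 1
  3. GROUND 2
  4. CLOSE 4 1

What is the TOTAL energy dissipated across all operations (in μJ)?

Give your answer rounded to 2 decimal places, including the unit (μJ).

Answer: 48.96 μJ

Derivation:
Initial: C1(2μF, Q=10μC, V=5.00V), C2(5μF, Q=7μC, V=1.40V), C3(4μF, Q=20μC, V=5.00V), C4(2μF, Q=16μC, V=8.00V)
Op 1: CLOSE 3-2: Q_total=27.00, C_total=9.00, V=3.00; Q3=12.00, Q2=15.00; dissipated=14.400
Op 2: CLOSE 3-1: Q_total=22.00, C_total=6.00, V=3.67; Q3=14.67, Q1=7.33; dissipated=2.667
Op 3: GROUND 2: Q2=0; energy lost=22.500
Op 4: CLOSE 4-1: Q_total=23.33, C_total=4.00, V=5.83; Q4=11.67, Q1=11.67; dissipated=9.389
Total dissipated: 48.956 μJ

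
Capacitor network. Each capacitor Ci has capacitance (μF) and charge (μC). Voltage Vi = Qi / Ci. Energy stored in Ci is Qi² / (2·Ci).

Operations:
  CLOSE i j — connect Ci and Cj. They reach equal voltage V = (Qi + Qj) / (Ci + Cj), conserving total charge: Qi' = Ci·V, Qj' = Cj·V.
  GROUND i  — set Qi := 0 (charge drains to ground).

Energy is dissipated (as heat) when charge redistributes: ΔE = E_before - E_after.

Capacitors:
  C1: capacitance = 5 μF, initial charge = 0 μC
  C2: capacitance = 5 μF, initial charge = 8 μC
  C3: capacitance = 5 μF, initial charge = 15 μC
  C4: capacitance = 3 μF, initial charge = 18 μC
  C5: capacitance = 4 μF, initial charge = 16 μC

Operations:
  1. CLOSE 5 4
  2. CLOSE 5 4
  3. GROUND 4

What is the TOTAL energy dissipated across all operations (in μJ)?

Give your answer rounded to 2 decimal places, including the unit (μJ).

Initial: C1(5μF, Q=0μC, V=0.00V), C2(5μF, Q=8μC, V=1.60V), C3(5μF, Q=15μC, V=3.00V), C4(3μF, Q=18μC, V=6.00V), C5(4μF, Q=16μC, V=4.00V)
Op 1: CLOSE 5-4: Q_total=34.00, C_total=7.00, V=4.86; Q5=19.43, Q4=14.57; dissipated=3.429
Op 2: CLOSE 5-4: Q_total=34.00, C_total=7.00, V=4.86; Q5=19.43, Q4=14.57; dissipated=0.000
Op 3: GROUND 4: Q4=0; energy lost=35.388
Total dissipated: 38.816 μJ

Answer: 38.82 μJ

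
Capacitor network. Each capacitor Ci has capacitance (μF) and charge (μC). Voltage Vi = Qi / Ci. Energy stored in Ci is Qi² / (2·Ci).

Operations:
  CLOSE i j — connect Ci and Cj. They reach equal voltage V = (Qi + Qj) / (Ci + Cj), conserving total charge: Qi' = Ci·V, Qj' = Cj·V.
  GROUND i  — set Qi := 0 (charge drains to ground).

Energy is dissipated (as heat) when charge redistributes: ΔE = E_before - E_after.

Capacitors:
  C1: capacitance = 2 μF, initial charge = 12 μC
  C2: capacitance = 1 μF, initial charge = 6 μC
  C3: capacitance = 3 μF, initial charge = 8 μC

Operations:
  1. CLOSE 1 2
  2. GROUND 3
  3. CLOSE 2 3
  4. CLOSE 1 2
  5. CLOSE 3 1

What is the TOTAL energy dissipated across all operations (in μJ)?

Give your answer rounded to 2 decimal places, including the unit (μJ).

Initial: C1(2μF, Q=12μC, V=6.00V), C2(1μF, Q=6μC, V=6.00V), C3(3μF, Q=8μC, V=2.67V)
Op 1: CLOSE 1-2: Q_total=18.00, C_total=3.00, V=6.00; Q1=12.00, Q2=6.00; dissipated=0.000
Op 2: GROUND 3: Q3=0; energy lost=10.667
Op 3: CLOSE 2-3: Q_total=6.00, C_total=4.00, V=1.50; Q2=1.50, Q3=4.50; dissipated=13.500
Op 4: CLOSE 1-2: Q_total=13.50, C_total=3.00, V=4.50; Q1=9.00, Q2=4.50; dissipated=6.750
Op 5: CLOSE 3-1: Q_total=13.50, C_total=5.00, V=2.70; Q3=8.10, Q1=5.40; dissipated=5.400
Total dissipated: 36.317 μJ

Answer: 36.32 μJ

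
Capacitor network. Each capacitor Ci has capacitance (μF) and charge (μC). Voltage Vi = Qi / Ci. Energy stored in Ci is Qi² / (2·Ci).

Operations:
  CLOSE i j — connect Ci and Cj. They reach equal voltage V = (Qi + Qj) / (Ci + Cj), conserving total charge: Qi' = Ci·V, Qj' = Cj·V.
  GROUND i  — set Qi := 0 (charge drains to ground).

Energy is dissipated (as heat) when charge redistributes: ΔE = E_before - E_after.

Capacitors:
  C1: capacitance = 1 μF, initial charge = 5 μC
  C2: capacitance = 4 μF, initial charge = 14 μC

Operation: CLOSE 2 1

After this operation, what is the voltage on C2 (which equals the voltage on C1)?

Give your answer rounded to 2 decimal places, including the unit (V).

Answer: 3.80 V

Derivation:
Initial: C1(1μF, Q=5μC, V=5.00V), C2(4μF, Q=14μC, V=3.50V)
Op 1: CLOSE 2-1: Q_total=19.00, C_total=5.00, V=3.80; Q2=15.20, Q1=3.80; dissipated=0.900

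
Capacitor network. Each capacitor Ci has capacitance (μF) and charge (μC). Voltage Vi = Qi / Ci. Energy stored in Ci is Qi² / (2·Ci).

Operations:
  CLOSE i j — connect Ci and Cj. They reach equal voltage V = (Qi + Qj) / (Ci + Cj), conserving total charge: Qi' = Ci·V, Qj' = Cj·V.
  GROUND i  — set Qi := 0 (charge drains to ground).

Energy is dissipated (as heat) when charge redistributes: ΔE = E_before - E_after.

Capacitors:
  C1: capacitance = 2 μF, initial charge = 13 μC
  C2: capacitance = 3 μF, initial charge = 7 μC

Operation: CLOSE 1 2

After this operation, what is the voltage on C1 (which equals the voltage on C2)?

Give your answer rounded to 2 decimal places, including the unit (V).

Initial: C1(2μF, Q=13μC, V=6.50V), C2(3μF, Q=7μC, V=2.33V)
Op 1: CLOSE 1-2: Q_total=20.00, C_total=5.00, V=4.00; Q1=8.00, Q2=12.00; dissipated=10.417

Answer: 4.00 V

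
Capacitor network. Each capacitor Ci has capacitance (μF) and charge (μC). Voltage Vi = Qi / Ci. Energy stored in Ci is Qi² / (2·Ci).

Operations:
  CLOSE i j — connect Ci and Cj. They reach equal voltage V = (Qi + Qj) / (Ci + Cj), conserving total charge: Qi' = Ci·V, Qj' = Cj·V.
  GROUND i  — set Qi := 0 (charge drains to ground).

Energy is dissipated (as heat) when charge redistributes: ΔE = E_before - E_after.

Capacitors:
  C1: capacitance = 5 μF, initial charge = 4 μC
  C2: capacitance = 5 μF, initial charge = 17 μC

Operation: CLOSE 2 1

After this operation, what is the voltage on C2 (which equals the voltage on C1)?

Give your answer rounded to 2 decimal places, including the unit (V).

Initial: C1(5μF, Q=4μC, V=0.80V), C2(5μF, Q=17μC, V=3.40V)
Op 1: CLOSE 2-1: Q_total=21.00, C_total=10.00, V=2.10; Q2=10.50, Q1=10.50; dissipated=8.450

Answer: 2.10 V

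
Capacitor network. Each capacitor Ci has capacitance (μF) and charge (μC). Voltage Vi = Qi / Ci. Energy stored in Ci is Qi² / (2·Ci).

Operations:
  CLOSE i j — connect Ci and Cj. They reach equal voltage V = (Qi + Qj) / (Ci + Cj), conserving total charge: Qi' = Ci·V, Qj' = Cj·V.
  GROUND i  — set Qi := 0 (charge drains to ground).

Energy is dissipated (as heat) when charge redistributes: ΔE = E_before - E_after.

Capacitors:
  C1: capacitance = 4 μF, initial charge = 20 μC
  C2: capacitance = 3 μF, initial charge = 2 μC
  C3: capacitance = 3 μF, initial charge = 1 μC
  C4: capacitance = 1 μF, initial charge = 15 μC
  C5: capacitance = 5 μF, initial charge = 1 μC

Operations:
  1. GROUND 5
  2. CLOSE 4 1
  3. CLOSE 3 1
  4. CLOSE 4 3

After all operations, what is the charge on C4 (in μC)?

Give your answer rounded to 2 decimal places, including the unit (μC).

Answer: 4.86 μC

Derivation:
Initial: C1(4μF, Q=20μC, V=5.00V), C2(3μF, Q=2μC, V=0.67V), C3(3μF, Q=1μC, V=0.33V), C4(1μF, Q=15μC, V=15.00V), C5(5μF, Q=1μC, V=0.20V)
Op 1: GROUND 5: Q5=0; energy lost=0.100
Op 2: CLOSE 4-1: Q_total=35.00, C_total=5.00, V=7.00; Q4=7.00, Q1=28.00; dissipated=40.000
Op 3: CLOSE 3-1: Q_total=29.00, C_total=7.00, V=4.14; Q3=12.43, Q1=16.57; dissipated=38.095
Op 4: CLOSE 4-3: Q_total=19.43, C_total=4.00, V=4.86; Q4=4.86, Q3=14.57; dissipated=3.061
Final charges: Q1=16.57, Q2=2.00, Q3=14.57, Q4=4.86, Q5=0.00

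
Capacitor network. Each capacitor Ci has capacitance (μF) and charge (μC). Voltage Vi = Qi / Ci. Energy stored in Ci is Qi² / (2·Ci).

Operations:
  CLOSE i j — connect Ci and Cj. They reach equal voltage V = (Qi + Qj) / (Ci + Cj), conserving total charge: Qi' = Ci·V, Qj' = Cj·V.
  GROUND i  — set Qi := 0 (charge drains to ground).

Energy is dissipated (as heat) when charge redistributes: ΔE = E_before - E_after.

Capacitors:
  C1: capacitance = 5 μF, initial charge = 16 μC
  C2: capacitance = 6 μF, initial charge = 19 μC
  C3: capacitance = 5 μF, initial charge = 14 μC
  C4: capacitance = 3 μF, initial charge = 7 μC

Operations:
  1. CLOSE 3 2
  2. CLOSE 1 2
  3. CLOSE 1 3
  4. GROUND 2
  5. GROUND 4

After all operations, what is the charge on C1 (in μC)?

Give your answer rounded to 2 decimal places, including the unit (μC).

Initial: C1(5μF, Q=16μC, V=3.20V), C2(6μF, Q=19μC, V=3.17V), C3(5μF, Q=14μC, V=2.80V), C4(3μF, Q=7μC, V=2.33V)
Op 1: CLOSE 3-2: Q_total=33.00, C_total=11.00, V=3.00; Q3=15.00, Q2=18.00; dissipated=0.183
Op 2: CLOSE 1-2: Q_total=34.00, C_total=11.00, V=3.09; Q1=15.45, Q2=18.55; dissipated=0.055
Op 3: CLOSE 1-3: Q_total=30.45, C_total=10.00, V=3.05; Q1=15.23, Q3=15.23; dissipated=0.010
Op 4: GROUND 2: Q2=0; energy lost=28.661
Op 5: GROUND 4: Q4=0; energy lost=8.167
Final charges: Q1=15.23, Q2=0.00, Q3=15.23, Q4=0.00

Answer: 15.23 μC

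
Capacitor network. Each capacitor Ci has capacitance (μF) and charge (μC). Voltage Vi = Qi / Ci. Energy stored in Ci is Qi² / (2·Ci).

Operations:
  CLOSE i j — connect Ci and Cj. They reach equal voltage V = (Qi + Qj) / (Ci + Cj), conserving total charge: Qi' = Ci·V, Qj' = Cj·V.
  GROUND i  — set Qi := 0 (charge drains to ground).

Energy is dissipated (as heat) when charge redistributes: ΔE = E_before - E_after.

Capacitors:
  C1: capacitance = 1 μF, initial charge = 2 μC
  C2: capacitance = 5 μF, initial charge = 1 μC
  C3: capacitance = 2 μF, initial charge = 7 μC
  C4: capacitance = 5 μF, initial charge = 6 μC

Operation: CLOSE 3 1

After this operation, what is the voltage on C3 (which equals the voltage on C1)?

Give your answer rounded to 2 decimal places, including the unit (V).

Answer: 3.00 V

Derivation:
Initial: C1(1μF, Q=2μC, V=2.00V), C2(5μF, Q=1μC, V=0.20V), C3(2μF, Q=7μC, V=3.50V), C4(5μF, Q=6μC, V=1.20V)
Op 1: CLOSE 3-1: Q_total=9.00, C_total=3.00, V=3.00; Q3=6.00, Q1=3.00; dissipated=0.750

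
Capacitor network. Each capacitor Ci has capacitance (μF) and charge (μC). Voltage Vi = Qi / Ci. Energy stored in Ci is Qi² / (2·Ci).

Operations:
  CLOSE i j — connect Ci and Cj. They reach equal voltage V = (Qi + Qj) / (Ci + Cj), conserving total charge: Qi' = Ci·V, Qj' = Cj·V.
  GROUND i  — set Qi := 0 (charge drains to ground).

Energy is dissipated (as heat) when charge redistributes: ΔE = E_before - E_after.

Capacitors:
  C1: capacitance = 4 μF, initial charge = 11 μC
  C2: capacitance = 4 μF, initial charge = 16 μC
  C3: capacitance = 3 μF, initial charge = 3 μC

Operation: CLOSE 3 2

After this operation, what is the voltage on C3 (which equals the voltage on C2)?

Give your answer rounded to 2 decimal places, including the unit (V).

Answer: 2.71 V

Derivation:
Initial: C1(4μF, Q=11μC, V=2.75V), C2(4μF, Q=16μC, V=4.00V), C3(3μF, Q=3μC, V=1.00V)
Op 1: CLOSE 3-2: Q_total=19.00, C_total=7.00, V=2.71; Q3=8.14, Q2=10.86; dissipated=7.714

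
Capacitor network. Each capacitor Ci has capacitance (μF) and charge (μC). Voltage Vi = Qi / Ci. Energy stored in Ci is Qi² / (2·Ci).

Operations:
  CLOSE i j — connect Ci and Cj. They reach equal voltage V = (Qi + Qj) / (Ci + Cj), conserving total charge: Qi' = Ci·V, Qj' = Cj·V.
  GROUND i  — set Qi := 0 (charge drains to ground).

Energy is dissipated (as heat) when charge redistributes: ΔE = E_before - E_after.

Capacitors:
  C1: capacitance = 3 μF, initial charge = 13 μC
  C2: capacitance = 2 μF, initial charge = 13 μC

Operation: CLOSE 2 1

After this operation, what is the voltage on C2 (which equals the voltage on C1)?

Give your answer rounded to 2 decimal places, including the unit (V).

Initial: C1(3μF, Q=13μC, V=4.33V), C2(2μF, Q=13μC, V=6.50V)
Op 1: CLOSE 2-1: Q_total=26.00, C_total=5.00, V=5.20; Q2=10.40, Q1=15.60; dissipated=2.817

Answer: 5.20 V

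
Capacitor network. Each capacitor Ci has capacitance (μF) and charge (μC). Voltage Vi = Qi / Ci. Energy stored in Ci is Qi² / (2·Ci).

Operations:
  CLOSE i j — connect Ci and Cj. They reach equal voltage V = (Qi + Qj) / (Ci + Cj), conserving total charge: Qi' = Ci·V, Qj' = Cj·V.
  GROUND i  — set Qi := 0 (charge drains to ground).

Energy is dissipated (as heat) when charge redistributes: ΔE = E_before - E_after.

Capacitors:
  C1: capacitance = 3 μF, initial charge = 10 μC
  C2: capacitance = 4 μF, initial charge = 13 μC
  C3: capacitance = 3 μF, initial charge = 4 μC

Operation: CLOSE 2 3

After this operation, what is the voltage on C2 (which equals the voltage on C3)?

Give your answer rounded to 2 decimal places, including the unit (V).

Initial: C1(3μF, Q=10μC, V=3.33V), C2(4μF, Q=13μC, V=3.25V), C3(3μF, Q=4μC, V=1.33V)
Op 1: CLOSE 2-3: Q_total=17.00, C_total=7.00, V=2.43; Q2=9.71, Q3=7.29; dissipated=3.149

Answer: 2.43 V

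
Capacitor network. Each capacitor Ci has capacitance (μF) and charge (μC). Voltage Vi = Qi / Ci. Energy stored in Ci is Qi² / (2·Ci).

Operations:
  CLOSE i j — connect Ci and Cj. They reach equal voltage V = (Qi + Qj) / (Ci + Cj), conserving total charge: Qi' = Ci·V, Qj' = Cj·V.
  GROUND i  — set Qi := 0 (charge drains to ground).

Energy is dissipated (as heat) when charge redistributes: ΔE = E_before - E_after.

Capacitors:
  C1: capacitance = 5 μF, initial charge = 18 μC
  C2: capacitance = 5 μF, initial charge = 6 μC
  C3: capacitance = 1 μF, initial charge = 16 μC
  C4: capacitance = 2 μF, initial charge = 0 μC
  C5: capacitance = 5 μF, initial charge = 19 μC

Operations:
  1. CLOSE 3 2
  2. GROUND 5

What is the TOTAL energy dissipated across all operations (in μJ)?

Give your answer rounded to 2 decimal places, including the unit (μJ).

Answer: 127.37 μJ

Derivation:
Initial: C1(5μF, Q=18μC, V=3.60V), C2(5μF, Q=6μC, V=1.20V), C3(1μF, Q=16μC, V=16.00V), C4(2μF, Q=0μC, V=0.00V), C5(5μF, Q=19μC, V=3.80V)
Op 1: CLOSE 3-2: Q_total=22.00, C_total=6.00, V=3.67; Q3=3.67, Q2=18.33; dissipated=91.267
Op 2: GROUND 5: Q5=0; energy lost=36.100
Total dissipated: 127.367 μJ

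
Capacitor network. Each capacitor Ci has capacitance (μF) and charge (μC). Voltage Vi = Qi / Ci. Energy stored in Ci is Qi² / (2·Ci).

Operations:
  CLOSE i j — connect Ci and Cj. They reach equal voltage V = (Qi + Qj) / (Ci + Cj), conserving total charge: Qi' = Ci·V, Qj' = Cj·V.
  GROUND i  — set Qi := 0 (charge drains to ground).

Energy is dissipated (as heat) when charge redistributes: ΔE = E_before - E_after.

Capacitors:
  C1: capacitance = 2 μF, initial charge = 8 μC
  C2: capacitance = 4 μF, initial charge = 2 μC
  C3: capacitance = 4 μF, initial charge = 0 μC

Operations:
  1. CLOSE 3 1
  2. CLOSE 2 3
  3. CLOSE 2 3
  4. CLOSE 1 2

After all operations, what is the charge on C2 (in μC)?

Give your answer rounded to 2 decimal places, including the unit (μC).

Initial: C1(2μF, Q=8μC, V=4.00V), C2(4μF, Q=2μC, V=0.50V), C3(4μF, Q=0μC, V=0.00V)
Op 1: CLOSE 3-1: Q_total=8.00, C_total=6.00, V=1.33; Q3=5.33, Q1=2.67; dissipated=10.667
Op 2: CLOSE 2-3: Q_total=7.33, C_total=8.00, V=0.92; Q2=3.67, Q3=3.67; dissipated=0.694
Op 3: CLOSE 2-3: Q_total=7.33, C_total=8.00, V=0.92; Q2=3.67, Q3=3.67; dissipated=0.000
Op 4: CLOSE 1-2: Q_total=6.33, C_total=6.00, V=1.06; Q1=2.11, Q2=4.22; dissipated=0.116
Final charges: Q1=2.11, Q2=4.22, Q3=3.67

Answer: 4.22 μC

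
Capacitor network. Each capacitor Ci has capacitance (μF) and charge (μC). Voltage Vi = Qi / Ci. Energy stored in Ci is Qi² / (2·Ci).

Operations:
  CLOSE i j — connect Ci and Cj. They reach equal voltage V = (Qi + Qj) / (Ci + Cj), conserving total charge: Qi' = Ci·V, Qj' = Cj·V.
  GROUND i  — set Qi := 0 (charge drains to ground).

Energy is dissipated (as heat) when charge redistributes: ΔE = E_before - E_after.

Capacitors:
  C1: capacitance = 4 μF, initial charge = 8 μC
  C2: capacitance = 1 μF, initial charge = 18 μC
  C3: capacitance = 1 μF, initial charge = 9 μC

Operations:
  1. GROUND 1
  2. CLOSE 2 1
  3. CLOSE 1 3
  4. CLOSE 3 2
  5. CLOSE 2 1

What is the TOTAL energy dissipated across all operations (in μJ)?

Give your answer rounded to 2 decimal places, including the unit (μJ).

Answer: 149.67 μJ

Derivation:
Initial: C1(4μF, Q=8μC, V=2.00V), C2(1μF, Q=18μC, V=18.00V), C3(1μF, Q=9μC, V=9.00V)
Op 1: GROUND 1: Q1=0; energy lost=8.000
Op 2: CLOSE 2-1: Q_total=18.00, C_total=5.00, V=3.60; Q2=3.60, Q1=14.40; dissipated=129.600
Op 3: CLOSE 1-3: Q_total=23.40, C_total=5.00, V=4.68; Q1=18.72, Q3=4.68; dissipated=11.664
Op 4: CLOSE 3-2: Q_total=8.28, C_total=2.00, V=4.14; Q3=4.14, Q2=4.14; dissipated=0.292
Op 5: CLOSE 2-1: Q_total=22.86, C_total=5.00, V=4.57; Q2=4.57, Q1=18.29; dissipated=0.117
Total dissipated: 149.672 μJ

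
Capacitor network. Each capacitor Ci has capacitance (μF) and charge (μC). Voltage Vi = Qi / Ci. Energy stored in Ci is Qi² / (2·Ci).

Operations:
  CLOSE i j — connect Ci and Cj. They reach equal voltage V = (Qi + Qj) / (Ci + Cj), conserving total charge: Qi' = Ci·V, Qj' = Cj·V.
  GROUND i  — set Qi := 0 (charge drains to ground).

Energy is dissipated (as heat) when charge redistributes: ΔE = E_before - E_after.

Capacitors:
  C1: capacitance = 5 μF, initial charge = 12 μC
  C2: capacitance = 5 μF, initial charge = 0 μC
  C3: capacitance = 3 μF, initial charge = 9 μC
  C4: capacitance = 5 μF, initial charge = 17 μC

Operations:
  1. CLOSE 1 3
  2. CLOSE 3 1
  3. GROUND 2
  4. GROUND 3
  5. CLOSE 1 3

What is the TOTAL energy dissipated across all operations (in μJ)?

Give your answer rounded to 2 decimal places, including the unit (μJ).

Answer: 17.13 μJ

Derivation:
Initial: C1(5μF, Q=12μC, V=2.40V), C2(5μF, Q=0μC, V=0.00V), C3(3μF, Q=9μC, V=3.00V), C4(5μF, Q=17μC, V=3.40V)
Op 1: CLOSE 1-3: Q_total=21.00, C_total=8.00, V=2.62; Q1=13.12, Q3=7.88; dissipated=0.338
Op 2: CLOSE 3-1: Q_total=21.00, C_total=8.00, V=2.62; Q3=7.88, Q1=13.12; dissipated=0.000
Op 3: GROUND 2: Q2=0; energy lost=0.000
Op 4: GROUND 3: Q3=0; energy lost=10.336
Op 5: CLOSE 1-3: Q_total=13.12, C_total=8.00, V=1.64; Q1=8.20, Q3=4.92; dissipated=6.460
Total dissipated: 17.133 μJ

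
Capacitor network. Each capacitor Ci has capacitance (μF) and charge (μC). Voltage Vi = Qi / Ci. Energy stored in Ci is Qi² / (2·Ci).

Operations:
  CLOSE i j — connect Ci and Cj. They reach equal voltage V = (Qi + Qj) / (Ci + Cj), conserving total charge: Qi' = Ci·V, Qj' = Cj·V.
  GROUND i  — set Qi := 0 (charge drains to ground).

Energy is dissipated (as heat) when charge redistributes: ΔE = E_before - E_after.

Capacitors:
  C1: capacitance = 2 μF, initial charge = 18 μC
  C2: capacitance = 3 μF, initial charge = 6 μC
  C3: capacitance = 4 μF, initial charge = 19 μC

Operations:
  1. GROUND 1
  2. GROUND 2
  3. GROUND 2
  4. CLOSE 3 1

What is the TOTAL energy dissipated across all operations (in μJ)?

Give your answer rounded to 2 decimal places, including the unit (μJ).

Initial: C1(2μF, Q=18μC, V=9.00V), C2(3μF, Q=6μC, V=2.00V), C3(4μF, Q=19μC, V=4.75V)
Op 1: GROUND 1: Q1=0; energy lost=81.000
Op 2: GROUND 2: Q2=0; energy lost=6.000
Op 3: GROUND 2: Q2=0; energy lost=0.000
Op 4: CLOSE 3-1: Q_total=19.00, C_total=6.00, V=3.17; Q3=12.67, Q1=6.33; dissipated=15.042
Total dissipated: 102.042 μJ

Answer: 102.04 μJ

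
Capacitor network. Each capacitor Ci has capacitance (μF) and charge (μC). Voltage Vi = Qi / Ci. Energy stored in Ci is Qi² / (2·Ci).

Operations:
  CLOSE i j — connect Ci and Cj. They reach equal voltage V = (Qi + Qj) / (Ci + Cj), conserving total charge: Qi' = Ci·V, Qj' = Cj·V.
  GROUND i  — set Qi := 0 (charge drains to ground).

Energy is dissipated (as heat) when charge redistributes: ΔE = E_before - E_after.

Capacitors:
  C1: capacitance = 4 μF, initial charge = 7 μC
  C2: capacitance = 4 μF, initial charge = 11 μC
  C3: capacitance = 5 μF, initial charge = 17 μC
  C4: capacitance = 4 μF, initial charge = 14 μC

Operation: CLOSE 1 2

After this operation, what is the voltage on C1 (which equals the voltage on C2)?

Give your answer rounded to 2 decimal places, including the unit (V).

Answer: 2.25 V

Derivation:
Initial: C1(4μF, Q=7μC, V=1.75V), C2(4μF, Q=11μC, V=2.75V), C3(5μF, Q=17μC, V=3.40V), C4(4μF, Q=14μC, V=3.50V)
Op 1: CLOSE 1-2: Q_total=18.00, C_total=8.00, V=2.25; Q1=9.00, Q2=9.00; dissipated=1.000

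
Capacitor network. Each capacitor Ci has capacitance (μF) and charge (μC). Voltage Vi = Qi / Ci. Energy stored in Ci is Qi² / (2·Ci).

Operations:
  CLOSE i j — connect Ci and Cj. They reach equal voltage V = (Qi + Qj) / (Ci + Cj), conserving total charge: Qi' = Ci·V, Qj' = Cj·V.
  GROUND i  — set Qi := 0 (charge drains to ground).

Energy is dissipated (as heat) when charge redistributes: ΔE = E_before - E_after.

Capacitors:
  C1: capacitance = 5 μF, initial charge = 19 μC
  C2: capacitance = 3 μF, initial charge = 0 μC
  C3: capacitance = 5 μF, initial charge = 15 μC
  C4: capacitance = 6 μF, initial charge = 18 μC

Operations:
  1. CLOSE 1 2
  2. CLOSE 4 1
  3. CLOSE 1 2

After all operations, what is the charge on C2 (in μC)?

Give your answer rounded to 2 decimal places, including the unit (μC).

Initial: C1(5μF, Q=19μC, V=3.80V), C2(3μF, Q=0μC, V=0.00V), C3(5μF, Q=15μC, V=3.00V), C4(6μF, Q=18μC, V=3.00V)
Op 1: CLOSE 1-2: Q_total=19.00, C_total=8.00, V=2.38; Q1=11.88, Q2=7.12; dissipated=13.537
Op 2: CLOSE 4-1: Q_total=29.88, C_total=11.00, V=2.72; Q4=16.30, Q1=13.58; dissipated=0.533
Op 3: CLOSE 1-2: Q_total=20.70, C_total=8.00, V=2.59; Q1=12.94, Q2=7.76; dissipated=0.109
Final charges: Q1=12.94, Q2=7.76, Q3=15.00, Q4=16.30

Answer: 7.76 μC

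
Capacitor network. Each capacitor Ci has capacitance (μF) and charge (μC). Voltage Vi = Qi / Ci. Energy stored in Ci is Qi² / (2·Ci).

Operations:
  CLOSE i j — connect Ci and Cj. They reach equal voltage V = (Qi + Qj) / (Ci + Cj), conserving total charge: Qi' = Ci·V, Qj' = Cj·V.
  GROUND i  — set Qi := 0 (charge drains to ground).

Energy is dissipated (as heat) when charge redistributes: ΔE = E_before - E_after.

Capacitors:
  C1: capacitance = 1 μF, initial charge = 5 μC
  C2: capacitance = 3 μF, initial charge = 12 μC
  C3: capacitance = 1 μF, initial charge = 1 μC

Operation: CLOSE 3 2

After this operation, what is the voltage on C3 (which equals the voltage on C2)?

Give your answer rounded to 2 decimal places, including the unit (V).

Answer: 3.25 V

Derivation:
Initial: C1(1μF, Q=5μC, V=5.00V), C2(3μF, Q=12μC, V=4.00V), C3(1μF, Q=1μC, V=1.00V)
Op 1: CLOSE 3-2: Q_total=13.00, C_total=4.00, V=3.25; Q3=3.25, Q2=9.75; dissipated=3.375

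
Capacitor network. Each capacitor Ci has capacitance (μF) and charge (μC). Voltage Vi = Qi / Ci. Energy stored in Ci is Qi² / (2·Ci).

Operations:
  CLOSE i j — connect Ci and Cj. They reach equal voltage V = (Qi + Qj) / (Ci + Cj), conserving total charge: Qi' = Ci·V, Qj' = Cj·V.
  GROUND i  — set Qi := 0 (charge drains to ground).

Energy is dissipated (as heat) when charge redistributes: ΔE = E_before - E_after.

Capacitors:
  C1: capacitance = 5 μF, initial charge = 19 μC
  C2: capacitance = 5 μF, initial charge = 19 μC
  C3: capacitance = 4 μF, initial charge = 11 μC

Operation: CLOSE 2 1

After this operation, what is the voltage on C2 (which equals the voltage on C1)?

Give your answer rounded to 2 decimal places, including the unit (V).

Initial: C1(5μF, Q=19μC, V=3.80V), C2(5μF, Q=19μC, V=3.80V), C3(4μF, Q=11μC, V=2.75V)
Op 1: CLOSE 2-1: Q_total=38.00, C_total=10.00, V=3.80; Q2=19.00, Q1=19.00; dissipated=0.000

Answer: 3.80 V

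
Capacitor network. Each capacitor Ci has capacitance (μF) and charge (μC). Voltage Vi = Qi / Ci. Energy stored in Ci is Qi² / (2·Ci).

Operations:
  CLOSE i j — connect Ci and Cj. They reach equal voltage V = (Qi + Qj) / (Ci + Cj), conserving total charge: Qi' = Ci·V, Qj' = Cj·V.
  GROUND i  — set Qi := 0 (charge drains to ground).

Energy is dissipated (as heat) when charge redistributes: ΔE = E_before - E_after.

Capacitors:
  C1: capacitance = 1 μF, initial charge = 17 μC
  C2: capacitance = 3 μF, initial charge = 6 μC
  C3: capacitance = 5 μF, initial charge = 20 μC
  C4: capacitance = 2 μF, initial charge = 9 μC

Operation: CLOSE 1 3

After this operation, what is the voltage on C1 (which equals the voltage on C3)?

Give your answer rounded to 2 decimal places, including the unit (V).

Initial: C1(1μF, Q=17μC, V=17.00V), C2(3μF, Q=6μC, V=2.00V), C3(5μF, Q=20μC, V=4.00V), C4(2μF, Q=9μC, V=4.50V)
Op 1: CLOSE 1-3: Q_total=37.00, C_total=6.00, V=6.17; Q1=6.17, Q3=30.83; dissipated=70.417

Answer: 6.17 V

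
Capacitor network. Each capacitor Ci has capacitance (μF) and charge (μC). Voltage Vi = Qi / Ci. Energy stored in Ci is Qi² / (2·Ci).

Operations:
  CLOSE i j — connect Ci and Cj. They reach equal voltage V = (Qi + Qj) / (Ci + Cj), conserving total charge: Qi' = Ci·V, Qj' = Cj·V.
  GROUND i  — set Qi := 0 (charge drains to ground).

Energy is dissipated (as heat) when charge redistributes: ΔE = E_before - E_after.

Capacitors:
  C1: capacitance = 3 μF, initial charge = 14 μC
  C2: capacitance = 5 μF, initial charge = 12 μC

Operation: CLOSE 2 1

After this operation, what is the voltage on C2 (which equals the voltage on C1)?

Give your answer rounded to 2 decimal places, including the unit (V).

Initial: C1(3μF, Q=14μC, V=4.67V), C2(5μF, Q=12μC, V=2.40V)
Op 1: CLOSE 2-1: Q_total=26.00, C_total=8.00, V=3.25; Q2=16.25, Q1=9.75; dissipated=4.817

Answer: 3.25 V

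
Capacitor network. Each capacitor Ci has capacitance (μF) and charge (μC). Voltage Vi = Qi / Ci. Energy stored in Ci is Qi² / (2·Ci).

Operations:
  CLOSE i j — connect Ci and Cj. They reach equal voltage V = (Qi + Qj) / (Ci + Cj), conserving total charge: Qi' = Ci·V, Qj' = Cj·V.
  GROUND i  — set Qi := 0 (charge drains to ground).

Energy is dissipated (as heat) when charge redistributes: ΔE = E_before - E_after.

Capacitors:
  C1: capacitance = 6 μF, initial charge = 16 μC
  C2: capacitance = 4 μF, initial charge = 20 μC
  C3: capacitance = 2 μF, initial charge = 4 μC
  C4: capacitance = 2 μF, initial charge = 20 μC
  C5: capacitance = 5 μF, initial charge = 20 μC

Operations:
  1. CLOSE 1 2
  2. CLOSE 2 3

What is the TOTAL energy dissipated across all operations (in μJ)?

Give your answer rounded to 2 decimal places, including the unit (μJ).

Initial: C1(6μF, Q=16μC, V=2.67V), C2(4μF, Q=20μC, V=5.00V), C3(2μF, Q=4μC, V=2.00V), C4(2μF, Q=20μC, V=10.00V), C5(5μF, Q=20μC, V=4.00V)
Op 1: CLOSE 1-2: Q_total=36.00, C_total=10.00, V=3.60; Q1=21.60, Q2=14.40; dissipated=6.533
Op 2: CLOSE 2-3: Q_total=18.40, C_total=6.00, V=3.07; Q2=12.27, Q3=6.13; dissipated=1.707
Total dissipated: 8.240 μJ

Answer: 8.24 μJ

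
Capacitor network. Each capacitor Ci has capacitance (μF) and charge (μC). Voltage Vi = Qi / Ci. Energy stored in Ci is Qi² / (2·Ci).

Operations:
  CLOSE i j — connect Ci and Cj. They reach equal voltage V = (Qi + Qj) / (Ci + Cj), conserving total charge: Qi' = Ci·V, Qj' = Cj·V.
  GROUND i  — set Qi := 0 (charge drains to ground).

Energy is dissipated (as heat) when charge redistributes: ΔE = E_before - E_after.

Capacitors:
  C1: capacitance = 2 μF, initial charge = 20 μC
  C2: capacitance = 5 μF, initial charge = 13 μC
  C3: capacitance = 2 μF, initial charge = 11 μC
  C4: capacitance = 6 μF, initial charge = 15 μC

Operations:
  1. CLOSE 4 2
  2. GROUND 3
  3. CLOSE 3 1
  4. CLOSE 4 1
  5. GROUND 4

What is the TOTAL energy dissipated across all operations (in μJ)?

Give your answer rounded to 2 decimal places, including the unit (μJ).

Initial: C1(2μF, Q=20μC, V=10.00V), C2(5μF, Q=13μC, V=2.60V), C3(2μF, Q=11μC, V=5.50V), C4(6μF, Q=15μC, V=2.50V)
Op 1: CLOSE 4-2: Q_total=28.00, C_total=11.00, V=2.55; Q4=15.27, Q2=12.73; dissipated=0.014
Op 2: GROUND 3: Q3=0; energy lost=30.250
Op 3: CLOSE 3-1: Q_total=20.00, C_total=4.00, V=5.00; Q3=10.00, Q1=10.00; dissipated=50.000
Op 4: CLOSE 4-1: Q_total=25.27, C_total=8.00, V=3.16; Q4=18.95, Q1=6.32; dissipated=4.519
Op 5: GROUND 4: Q4=0; energy lost=29.940
Total dissipated: 114.722 μJ

Answer: 114.72 μJ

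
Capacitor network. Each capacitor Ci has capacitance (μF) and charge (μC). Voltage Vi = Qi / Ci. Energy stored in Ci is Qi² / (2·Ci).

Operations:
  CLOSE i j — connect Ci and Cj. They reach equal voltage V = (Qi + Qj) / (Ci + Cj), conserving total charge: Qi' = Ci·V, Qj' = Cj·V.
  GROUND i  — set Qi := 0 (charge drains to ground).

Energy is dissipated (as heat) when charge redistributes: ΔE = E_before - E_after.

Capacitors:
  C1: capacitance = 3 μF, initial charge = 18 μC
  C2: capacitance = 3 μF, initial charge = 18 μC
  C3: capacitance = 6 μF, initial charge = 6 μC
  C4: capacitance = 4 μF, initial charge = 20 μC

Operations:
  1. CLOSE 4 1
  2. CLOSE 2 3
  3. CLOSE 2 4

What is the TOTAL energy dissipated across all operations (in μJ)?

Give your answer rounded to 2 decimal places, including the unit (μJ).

Initial: C1(3μF, Q=18μC, V=6.00V), C2(3μF, Q=18μC, V=6.00V), C3(6μF, Q=6μC, V=1.00V), C4(4μF, Q=20μC, V=5.00V)
Op 1: CLOSE 4-1: Q_total=38.00, C_total=7.00, V=5.43; Q4=21.71, Q1=16.29; dissipated=0.857
Op 2: CLOSE 2-3: Q_total=24.00, C_total=9.00, V=2.67; Q2=8.00, Q3=16.00; dissipated=25.000
Op 3: CLOSE 2-4: Q_total=29.71, C_total=7.00, V=4.24; Q2=12.73, Q4=16.98; dissipated=6.538
Total dissipated: 32.396 μJ

Answer: 32.40 μJ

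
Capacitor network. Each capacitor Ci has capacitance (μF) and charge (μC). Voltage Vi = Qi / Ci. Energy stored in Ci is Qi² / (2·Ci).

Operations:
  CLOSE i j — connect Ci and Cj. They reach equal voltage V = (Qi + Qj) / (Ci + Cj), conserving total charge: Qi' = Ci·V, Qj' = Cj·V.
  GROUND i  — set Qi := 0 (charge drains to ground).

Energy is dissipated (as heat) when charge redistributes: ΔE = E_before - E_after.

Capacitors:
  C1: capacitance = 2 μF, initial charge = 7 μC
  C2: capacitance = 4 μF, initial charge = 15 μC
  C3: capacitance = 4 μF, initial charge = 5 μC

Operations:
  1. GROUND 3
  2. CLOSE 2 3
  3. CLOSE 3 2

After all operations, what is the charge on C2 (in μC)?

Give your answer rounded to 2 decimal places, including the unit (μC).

Initial: C1(2μF, Q=7μC, V=3.50V), C2(4μF, Q=15μC, V=3.75V), C3(4μF, Q=5μC, V=1.25V)
Op 1: GROUND 3: Q3=0; energy lost=3.125
Op 2: CLOSE 2-3: Q_total=15.00, C_total=8.00, V=1.88; Q2=7.50, Q3=7.50; dissipated=14.062
Op 3: CLOSE 3-2: Q_total=15.00, C_total=8.00, V=1.88; Q3=7.50, Q2=7.50; dissipated=0.000
Final charges: Q1=7.00, Q2=7.50, Q3=7.50

Answer: 7.50 μC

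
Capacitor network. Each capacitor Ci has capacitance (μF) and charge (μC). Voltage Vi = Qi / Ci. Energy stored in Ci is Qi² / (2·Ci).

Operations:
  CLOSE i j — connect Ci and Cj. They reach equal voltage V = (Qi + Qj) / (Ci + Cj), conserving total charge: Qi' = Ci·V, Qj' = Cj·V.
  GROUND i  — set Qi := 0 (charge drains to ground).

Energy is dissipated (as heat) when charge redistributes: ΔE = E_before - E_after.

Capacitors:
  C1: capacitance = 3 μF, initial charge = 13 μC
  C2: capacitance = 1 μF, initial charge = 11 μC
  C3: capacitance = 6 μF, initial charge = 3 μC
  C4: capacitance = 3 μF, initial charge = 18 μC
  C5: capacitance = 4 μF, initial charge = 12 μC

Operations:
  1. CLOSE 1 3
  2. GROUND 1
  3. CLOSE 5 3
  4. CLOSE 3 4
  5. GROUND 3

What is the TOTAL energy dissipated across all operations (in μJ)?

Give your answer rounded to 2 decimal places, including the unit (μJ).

Answer: 72.15 μJ

Derivation:
Initial: C1(3μF, Q=13μC, V=4.33V), C2(1μF, Q=11μC, V=11.00V), C3(6μF, Q=3μC, V=0.50V), C4(3μF, Q=18μC, V=6.00V), C5(4μF, Q=12μC, V=3.00V)
Op 1: CLOSE 1-3: Q_total=16.00, C_total=9.00, V=1.78; Q1=5.33, Q3=10.67; dissipated=14.694
Op 2: GROUND 1: Q1=0; energy lost=4.741
Op 3: CLOSE 5-3: Q_total=22.67, C_total=10.00, V=2.27; Q5=9.07, Q3=13.60; dissipated=1.793
Op 4: CLOSE 3-4: Q_total=31.60, C_total=9.00, V=3.51; Q3=21.07, Q4=10.53; dissipated=13.938
Op 5: GROUND 3: Q3=0; energy lost=36.984
Total dissipated: 72.149 μJ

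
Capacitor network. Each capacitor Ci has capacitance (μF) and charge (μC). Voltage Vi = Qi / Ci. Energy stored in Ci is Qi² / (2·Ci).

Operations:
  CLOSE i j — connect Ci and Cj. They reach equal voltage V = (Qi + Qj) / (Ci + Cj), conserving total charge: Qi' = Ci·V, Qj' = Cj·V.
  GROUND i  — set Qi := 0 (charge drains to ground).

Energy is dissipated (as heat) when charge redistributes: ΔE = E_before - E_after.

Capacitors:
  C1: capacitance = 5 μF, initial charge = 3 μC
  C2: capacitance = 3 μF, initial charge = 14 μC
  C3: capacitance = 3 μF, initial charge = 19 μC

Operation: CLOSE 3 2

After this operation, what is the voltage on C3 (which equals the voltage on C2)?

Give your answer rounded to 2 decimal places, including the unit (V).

Answer: 5.50 V

Derivation:
Initial: C1(5μF, Q=3μC, V=0.60V), C2(3μF, Q=14μC, V=4.67V), C3(3μF, Q=19μC, V=6.33V)
Op 1: CLOSE 3-2: Q_total=33.00, C_total=6.00, V=5.50; Q3=16.50, Q2=16.50; dissipated=2.083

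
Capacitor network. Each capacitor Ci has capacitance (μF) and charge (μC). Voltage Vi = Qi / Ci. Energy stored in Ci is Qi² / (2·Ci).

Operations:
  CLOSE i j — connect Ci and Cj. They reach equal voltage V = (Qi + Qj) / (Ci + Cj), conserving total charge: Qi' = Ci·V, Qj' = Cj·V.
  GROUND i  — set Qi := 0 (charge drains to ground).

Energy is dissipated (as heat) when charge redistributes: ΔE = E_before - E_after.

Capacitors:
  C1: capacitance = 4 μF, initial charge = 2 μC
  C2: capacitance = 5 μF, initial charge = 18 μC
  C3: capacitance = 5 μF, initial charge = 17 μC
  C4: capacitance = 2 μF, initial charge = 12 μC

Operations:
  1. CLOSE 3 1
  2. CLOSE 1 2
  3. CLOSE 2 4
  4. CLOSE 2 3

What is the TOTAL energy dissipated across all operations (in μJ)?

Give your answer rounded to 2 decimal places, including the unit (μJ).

Initial: C1(4μF, Q=2μC, V=0.50V), C2(5μF, Q=18μC, V=3.60V), C3(5μF, Q=17μC, V=3.40V), C4(2μF, Q=12μC, V=6.00V)
Op 1: CLOSE 3-1: Q_total=19.00, C_total=9.00, V=2.11; Q3=10.56, Q1=8.44; dissipated=9.344
Op 2: CLOSE 1-2: Q_total=26.44, C_total=9.00, V=2.94; Q1=11.75, Q2=14.69; dissipated=2.463
Op 3: CLOSE 2-4: Q_total=26.69, C_total=7.00, V=3.81; Q2=19.07, Q4=7.63; dissipated=6.696
Op 4: CLOSE 2-3: Q_total=29.62, C_total=10.00, V=2.96; Q2=14.81, Q3=14.81; dissipated=3.621
Total dissipated: 22.124 μJ

Answer: 22.12 μJ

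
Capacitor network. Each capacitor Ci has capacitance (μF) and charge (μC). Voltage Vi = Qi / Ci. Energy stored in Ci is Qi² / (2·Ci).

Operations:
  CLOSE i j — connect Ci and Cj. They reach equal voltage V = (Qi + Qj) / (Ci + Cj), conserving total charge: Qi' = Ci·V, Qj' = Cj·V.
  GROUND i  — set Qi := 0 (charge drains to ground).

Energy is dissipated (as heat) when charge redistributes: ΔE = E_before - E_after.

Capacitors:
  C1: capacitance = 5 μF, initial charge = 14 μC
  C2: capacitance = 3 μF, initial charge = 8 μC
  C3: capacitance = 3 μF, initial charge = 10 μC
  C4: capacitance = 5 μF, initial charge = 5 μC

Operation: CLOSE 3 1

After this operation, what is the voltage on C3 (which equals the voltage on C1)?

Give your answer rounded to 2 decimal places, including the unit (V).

Answer: 3.00 V

Derivation:
Initial: C1(5μF, Q=14μC, V=2.80V), C2(3μF, Q=8μC, V=2.67V), C3(3μF, Q=10μC, V=3.33V), C4(5μF, Q=5μC, V=1.00V)
Op 1: CLOSE 3-1: Q_total=24.00, C_total=8.00, V=3.00; Q3=9.00, Q1=15.00; dissipated=0.267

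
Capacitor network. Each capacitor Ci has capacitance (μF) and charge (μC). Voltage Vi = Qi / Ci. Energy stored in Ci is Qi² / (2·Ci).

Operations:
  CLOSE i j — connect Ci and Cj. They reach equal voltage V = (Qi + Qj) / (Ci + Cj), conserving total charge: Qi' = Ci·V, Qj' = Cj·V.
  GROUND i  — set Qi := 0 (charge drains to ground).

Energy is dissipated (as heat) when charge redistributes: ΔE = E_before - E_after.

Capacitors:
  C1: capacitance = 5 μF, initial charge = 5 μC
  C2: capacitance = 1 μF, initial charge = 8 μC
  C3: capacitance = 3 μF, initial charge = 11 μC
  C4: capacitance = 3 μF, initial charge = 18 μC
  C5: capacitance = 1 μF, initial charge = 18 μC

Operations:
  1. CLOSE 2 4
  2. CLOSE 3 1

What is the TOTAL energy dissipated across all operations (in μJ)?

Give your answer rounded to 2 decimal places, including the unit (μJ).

Answer: 8.17 μJ

Derivation:
Initial: C1(5μF, Q=5μC, V=1.00V), C2(1μF, Q=8μC, V=8.00V), C3(3μF, Q=11μC, V=3.67V), C4(3μF, Q=18μC, V=6.00V), C5(1μF, Q=18μC, V=18.00V)
Op 1: CLOSE 2-4: Q_total=26.00, C_total=4.00, V=6.50; Q2=6.50, Q4=19.50; dissipated=1.500
Op 2: CLOSE 3-1: Q_total=16.00, C_total=8.00, V=2.00; Q3=6.00, Q1=10.00; dissipated=6.667
Total dissipated: 8.167 μJ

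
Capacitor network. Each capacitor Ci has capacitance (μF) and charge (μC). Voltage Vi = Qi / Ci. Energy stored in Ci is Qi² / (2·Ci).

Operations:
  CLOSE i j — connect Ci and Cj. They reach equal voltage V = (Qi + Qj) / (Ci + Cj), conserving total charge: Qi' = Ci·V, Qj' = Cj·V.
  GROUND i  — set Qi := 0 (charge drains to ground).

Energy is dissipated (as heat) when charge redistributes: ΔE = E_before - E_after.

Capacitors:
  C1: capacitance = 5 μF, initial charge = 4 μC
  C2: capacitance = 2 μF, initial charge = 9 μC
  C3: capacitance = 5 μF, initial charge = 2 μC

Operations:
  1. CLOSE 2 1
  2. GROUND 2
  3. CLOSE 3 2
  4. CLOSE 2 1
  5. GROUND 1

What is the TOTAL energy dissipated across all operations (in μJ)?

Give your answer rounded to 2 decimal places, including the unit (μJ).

Answer: 20.06 μJ

Derivation:
Initial: C1(5μF, Q=4μC, V=0.80V), C2(2μF, Q=9μC, V=4.50V), C3(5μF, Q=2μC, V=0.40V)
Op 1: CLOSE 2-1: Q_total=13.00, C_total=7.00, V=1.86; Q2=3.71, Q1=9.29; dissipated=9.779
Op 2: GROUND 2: Q2=0; energy lost=3.449
Op 3: CLOSE 3-2: Q_total=2.00, C_total=7.00, V=0.29; Q3=1.43, Q2=0.57; dissipated=0.114
Op 4: CLOSE 2-1: Q_total=9.86, C_total=7.00, V=1.41; Q2=2.82, Q1=7.04; dissipated=1.764
Op 5: GROUND 1: Q1=0; energy lost=4.957
Total dissipated: 20.063 μJ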